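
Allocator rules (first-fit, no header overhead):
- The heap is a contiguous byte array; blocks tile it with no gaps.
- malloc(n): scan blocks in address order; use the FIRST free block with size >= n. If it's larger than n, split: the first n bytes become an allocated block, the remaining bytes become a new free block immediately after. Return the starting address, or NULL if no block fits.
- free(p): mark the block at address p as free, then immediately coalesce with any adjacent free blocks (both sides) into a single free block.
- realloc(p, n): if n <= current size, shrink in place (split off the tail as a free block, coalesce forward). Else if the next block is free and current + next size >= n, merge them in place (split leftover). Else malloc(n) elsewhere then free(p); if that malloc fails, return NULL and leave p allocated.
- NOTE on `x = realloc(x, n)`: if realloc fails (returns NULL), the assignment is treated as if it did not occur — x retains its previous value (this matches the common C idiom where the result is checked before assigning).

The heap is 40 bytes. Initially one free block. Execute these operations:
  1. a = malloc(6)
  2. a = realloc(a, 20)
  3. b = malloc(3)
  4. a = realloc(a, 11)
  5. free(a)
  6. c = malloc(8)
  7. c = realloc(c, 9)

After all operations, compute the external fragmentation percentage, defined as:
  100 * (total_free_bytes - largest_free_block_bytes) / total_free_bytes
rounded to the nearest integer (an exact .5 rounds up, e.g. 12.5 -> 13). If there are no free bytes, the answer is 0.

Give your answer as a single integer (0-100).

Answer: 39

Derivation:
Op 1: a = malloc(6) -> a = 0; heap: [0-5 ALLOC][6-39 FREE]
Op 2: a = realloc(a, 20) -> a = 0; heap: [0-19 ALLOC][20-39 FREE]
Op 3: b = malloc(3) -> b = 20; heap: [0-19 ALLOC][20-22 ALLOC][23-39 FREE]
Op 4: a = realloc(a, 11) -> a = 0; heap: [0-10 ALLOC][11-19 FREE][20-22 ALLOC][23-39 FREE]
Op 5: free(a) -> (freed a); heap: [0-19 FREE][20-22 ALLOC][23-39 FREE]
Op 6: c = malloc(8) -> c = 0; heap: [0-7 ALLOC][8-19 FREE][20-22 ALLOC][23-39 FREE]
Op 7: c = realloc(c, 9) -> c = 0; heap: [0-8 ALLOC][9-19 FREE][20-22 ALLOC][23-39 FREE]
Free blocks: [11 17] total_free=28 largest=17 -> 100*(28-17)/28 = 1100/28 ≈ 39.286 -> rounds to 39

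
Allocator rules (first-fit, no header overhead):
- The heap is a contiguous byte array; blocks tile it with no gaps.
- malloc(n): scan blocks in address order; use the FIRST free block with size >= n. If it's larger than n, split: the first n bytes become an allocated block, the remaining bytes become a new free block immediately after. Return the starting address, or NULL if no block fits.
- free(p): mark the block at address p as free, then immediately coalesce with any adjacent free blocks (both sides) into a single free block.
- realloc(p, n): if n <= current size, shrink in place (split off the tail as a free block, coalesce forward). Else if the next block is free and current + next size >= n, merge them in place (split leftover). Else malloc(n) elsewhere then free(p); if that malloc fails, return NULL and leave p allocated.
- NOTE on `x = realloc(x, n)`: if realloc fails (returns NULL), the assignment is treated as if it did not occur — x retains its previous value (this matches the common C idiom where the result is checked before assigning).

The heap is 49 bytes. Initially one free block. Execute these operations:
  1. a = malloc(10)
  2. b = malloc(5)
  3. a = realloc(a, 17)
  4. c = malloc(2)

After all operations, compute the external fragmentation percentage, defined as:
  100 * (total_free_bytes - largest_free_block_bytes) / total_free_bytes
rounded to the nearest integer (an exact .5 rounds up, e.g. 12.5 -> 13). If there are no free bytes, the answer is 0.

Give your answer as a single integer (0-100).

Answer: 32

Derivation:
Op 1: a = malloc(10) -> a = 0; heap: [0-9 ALLOC][10-48 FREE]
Op 2: b = malloc(5) -> b = 10; heap: [0-9 ALLOC][10-14 ALLOC][15-48 FREE]
Op 3: a = realloc(a, 17) -> a = 15; heap: [0-9 FREE][10-14 ALLOC][15-31 ALLOC][32-48 FREE]
Op 4: c = malloc(2) -> c = 0; heap: [0-1 ALLOC][2-9 FREE][10-14 ALLOC][15-31 ALLOC][32-48 FREE]
Free blocks: [8 17] total_free=25 largest=17 -> 100*(25-17)/25 = 800/25 = 32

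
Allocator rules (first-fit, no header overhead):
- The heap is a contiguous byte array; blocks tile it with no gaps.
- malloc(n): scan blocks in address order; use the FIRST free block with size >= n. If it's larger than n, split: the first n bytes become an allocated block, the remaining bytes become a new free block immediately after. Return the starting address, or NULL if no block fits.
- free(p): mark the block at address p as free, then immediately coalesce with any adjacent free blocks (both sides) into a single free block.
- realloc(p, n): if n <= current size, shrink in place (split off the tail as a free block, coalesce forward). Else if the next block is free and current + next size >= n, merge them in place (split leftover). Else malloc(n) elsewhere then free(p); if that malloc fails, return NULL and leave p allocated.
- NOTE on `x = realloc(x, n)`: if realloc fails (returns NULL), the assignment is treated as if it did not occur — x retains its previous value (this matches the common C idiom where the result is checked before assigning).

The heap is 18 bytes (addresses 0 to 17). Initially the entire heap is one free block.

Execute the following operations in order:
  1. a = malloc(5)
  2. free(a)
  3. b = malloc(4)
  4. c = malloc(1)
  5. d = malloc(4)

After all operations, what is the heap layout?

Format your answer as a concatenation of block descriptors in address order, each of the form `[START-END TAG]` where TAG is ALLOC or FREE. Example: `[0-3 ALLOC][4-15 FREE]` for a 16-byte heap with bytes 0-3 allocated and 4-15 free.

Op 1: a = malloc(5) -> a = 0; heap: [0-4 ALLOC][5-17 FREE]
Op 2: free(a) -> (freed a); heap: [0-17 FREE]
Op 3: b = malloc(4) -> b = 0; heap: [0-3 ALLOC][4-17 FREE]
Op 4: c = malloc(1) -> c = 4; heap: [0-3 ALLOC][4-4 ALLOC][5-17 FREE]
Op 5: d = malloc(4) -> d = 5; heap: [0-3 ALLOC][4-4 ALLOC][5-8 ALLOC][9-17 FREE]

Answer: [0-3 ALLOC][4-4 ALLOC][5-8 ALLOC][9-17 FREE]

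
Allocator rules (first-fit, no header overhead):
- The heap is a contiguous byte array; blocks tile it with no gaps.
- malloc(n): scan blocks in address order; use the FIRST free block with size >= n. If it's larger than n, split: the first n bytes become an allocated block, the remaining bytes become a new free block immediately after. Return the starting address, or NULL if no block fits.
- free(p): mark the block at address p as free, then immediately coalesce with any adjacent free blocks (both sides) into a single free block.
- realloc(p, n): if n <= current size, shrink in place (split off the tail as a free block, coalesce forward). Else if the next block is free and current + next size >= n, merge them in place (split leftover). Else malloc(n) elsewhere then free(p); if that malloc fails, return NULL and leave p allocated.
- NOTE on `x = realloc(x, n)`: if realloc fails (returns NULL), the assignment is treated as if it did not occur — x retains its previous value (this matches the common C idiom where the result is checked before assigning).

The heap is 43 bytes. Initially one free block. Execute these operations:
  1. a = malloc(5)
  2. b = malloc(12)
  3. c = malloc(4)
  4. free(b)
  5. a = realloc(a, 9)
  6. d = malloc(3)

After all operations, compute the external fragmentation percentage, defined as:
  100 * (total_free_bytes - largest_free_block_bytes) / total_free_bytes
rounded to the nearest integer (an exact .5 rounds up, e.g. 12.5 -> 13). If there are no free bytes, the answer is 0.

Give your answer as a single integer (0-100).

Op 1: a = malloc(5) -> a = 0; heap: [0-4 ALLOC][5-42 FREE]
Op 2: b = malloc(12) -> b = 5; heap: [0-4 ALLOC][5-16 ALLOC][17-42 FREE]
Op 3: c = malloc(4) -> c = 17; heap: [0-4 ALLOC][5-16 ALLOC][17-20 ALLOC][21-42 FREE]
Op 4: free(b) -> (freed b); heap: [0-4 ALLOC][5-16 FREE][17-20 ALLOC][21-42 FREE]
Op 5: a = realloc(a, 9) -> a = 0; heap: [0-8 ALLOC][9-16 FREE][17-20 ALLOC][21-42 FREE]
Op 6: d = malloc(3) -> d = 9; heap: [0-8 ALLOC][9-11 ALLOC][12-16 FREE][17-20 ALLOC][21-42 FREE]
Free blocks: [5 22] total_free=27 largest=22 -> 100*(27-22)/27 = 500/27 ≈ 18.519 -> rounds to 19

Answer: 19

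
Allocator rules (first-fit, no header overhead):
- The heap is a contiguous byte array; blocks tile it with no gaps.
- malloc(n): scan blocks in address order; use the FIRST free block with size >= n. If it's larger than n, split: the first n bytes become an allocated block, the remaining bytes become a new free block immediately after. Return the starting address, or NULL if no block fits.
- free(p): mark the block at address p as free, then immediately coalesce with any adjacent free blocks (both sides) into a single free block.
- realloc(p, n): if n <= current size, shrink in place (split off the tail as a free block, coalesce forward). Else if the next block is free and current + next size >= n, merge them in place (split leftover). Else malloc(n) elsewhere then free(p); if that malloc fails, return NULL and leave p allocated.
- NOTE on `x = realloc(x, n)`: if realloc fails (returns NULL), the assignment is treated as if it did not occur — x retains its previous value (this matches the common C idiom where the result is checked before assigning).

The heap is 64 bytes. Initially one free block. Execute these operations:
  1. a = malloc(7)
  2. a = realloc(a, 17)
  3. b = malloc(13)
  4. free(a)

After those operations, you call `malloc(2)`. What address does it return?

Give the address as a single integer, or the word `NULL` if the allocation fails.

Op 1: a = malloc(7) -> a = 0; heap: [0-6 ALLOC][7-63 FREE]
Op 2: a = realloc(a, 17) -> a = 0; heap: [0-16 ALLOC][17-63 FREE]
Op 3: b = malloc(13) -> b = 17; heap: [0-16 ALLOC][17-29 ALLOC][30-63 FREE]
Op 4: free(a) -> (freed a); heap: [0-16 FREE][17-29 ALLOC][30-63 FREE]
malloc(2): first-fit scan over [0-16 FREE][17-29 ALLOC][30-63 FREE] -> 0

Answer: 0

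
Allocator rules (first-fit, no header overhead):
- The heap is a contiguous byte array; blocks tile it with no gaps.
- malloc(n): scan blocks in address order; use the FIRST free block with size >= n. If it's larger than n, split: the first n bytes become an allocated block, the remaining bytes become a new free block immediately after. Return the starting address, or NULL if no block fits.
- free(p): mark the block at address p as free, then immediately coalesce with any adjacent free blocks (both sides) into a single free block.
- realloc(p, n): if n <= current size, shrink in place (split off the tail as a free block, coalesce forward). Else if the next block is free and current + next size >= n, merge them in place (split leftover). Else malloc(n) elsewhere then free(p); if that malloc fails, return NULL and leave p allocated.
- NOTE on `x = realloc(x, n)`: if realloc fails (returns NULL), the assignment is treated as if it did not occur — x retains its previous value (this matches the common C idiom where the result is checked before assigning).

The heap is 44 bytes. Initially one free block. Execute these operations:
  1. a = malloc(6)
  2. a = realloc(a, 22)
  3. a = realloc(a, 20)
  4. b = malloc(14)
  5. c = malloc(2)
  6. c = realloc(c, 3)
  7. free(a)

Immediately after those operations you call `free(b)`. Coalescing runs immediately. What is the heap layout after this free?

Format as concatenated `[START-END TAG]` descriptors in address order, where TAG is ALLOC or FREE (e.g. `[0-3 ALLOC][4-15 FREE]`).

Op 1: a = malloc(6) -> a = 0; heap: [0-5 ALLOC][6-43 FREE]
Op 2: a = realloc(a, 22) -> a = 0; heap: [0-21 ALLOC][22-43 FREE]
Op 3: a = realloc(a, 20) -> a = 0; heap: [0-19 ALLOC][20-43 FREE]
Op 4: b = malloc(14) -> b = 20; heap: [0-19 ALLOC][20-33 ALLOC][34-43 FREE]
Op 5: c = malloc(2) -> c = 34; heap: [0-19 ALLOC][20-33 ALLOC][34-35 ALLOC][36-43 FREE]
Op 6: c = realloc(c, 3) -> c = 34; heap: [0-19 ALLOC][20-33 ALLOC][34-36 ALLOC][37-43 FREE]
Op 7: free(a) -> (freed a); heap: [0-19 FREE][20-33 ALLOC][34-36 ALLOC][37-43 FREE]
free(b): b = 20 -> block [20-33 ALLOC]; mark free, coalesce with adjacent free neighbors -> [0-33 FREE][34-36 ALLOC][37-43 FREE]

Answer: [0-33 FREE][34-36 ALLOC][37-43 FREE]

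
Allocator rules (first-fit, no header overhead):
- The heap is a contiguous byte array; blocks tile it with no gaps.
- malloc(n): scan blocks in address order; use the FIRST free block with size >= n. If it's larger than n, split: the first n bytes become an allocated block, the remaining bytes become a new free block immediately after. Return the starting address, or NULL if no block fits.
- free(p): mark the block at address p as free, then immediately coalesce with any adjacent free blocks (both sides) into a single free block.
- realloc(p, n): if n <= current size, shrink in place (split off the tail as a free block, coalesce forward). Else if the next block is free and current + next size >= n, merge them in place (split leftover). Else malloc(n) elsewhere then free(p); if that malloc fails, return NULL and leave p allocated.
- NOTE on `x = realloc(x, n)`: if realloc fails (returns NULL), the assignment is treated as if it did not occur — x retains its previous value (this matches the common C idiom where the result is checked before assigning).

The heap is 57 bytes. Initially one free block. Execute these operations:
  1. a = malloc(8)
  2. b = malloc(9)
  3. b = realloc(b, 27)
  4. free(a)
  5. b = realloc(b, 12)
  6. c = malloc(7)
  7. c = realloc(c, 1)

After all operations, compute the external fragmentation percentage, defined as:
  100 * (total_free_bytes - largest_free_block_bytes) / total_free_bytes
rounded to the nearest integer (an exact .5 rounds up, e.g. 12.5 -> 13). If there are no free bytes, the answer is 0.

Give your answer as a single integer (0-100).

Answer: 16

Derivation:
Op 1: a = malloc(8) -> a = 0; heap: [0-7 ALLOC][8-56 FREE]
Op 2: b = malloc(9) -> b = 8; heap: [0-7 ALLOC][8-16 ALLOC][17-56 FREE]
Op 3: b = realloc(b, 27) -> b = 8; heap: [0-7 ALLOC][8-34 ALLOC][35-56 FREE]
Op 4: free(a) -> (freed a); heap: [0-7 FREE][8-34 ALLOC][35-56 FREE]
Op 5: b = realloc(b, 12) -> b = 8; heap: [0-7 FREE][8-19 ALLOC][20-56 FREE]
Op 6: c = malloc(7) -> c = 0; heap: [0-6 ALLOC][7-7 FREE][8-19 ALLOC][20-56 FREE]
Op 7: c = realloc(c, 1) -> c = 0; heap: [0-0 ALLOC][1-7 FREE][8-19 ALLOC][20-56 FREE]
Free blocks: [7 37] total_free=44 largest=37 -> 100*(44-37)/44 = 700/44 ≈ 15.909 -> rounds to 16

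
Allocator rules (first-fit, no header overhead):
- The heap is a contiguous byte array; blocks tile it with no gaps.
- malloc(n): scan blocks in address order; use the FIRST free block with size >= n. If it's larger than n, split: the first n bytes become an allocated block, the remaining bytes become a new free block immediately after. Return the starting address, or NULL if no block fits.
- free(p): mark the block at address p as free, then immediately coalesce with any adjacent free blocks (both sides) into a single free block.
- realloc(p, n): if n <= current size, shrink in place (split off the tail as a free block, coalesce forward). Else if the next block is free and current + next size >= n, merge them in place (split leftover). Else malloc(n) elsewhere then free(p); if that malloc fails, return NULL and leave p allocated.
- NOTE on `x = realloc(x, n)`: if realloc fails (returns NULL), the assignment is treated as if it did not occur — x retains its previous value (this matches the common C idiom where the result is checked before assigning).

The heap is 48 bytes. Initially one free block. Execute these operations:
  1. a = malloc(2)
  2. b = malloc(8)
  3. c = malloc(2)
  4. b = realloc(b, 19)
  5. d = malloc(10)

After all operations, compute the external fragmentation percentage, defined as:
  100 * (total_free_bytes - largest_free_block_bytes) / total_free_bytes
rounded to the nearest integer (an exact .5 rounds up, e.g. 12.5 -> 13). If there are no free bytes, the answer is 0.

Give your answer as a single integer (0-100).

Answer: 47

Derivation:
Op 1: a = malloc(2) -> a = 0; heap: [0-1 ALLOC][2-47 FREE]
Op 2: b = malloc(8) -> b = 2; heap: [0-1 ALLOC][2-9 ALLOC][10-47 FREE]
Op 3: c = malloc(2) -> c = 10; heap: [0-1 ALLOC][2-9 ALLOC][10-11 ALLOC][12-47 FREE]
Op 4: b = realloc(b, 19) -> b = 12; heap: [0-1 ALLOC][2-9 FREE][10-11 ALLOC][12-30 ALLOC][31-47 FREE]
Op 5: d = malloc(10) -> d = 31; heap: [0-1 ALLOC][2-9 FREE][10-11 ALLOC][12-30 ALLOC][31-40 ALLOC][41-47 FREE]
Free blocks: [8 7] total_free=15 largest=8 -> 100*(15-8)/15 = 700/15 ≈ 46.667 -> rounds to 47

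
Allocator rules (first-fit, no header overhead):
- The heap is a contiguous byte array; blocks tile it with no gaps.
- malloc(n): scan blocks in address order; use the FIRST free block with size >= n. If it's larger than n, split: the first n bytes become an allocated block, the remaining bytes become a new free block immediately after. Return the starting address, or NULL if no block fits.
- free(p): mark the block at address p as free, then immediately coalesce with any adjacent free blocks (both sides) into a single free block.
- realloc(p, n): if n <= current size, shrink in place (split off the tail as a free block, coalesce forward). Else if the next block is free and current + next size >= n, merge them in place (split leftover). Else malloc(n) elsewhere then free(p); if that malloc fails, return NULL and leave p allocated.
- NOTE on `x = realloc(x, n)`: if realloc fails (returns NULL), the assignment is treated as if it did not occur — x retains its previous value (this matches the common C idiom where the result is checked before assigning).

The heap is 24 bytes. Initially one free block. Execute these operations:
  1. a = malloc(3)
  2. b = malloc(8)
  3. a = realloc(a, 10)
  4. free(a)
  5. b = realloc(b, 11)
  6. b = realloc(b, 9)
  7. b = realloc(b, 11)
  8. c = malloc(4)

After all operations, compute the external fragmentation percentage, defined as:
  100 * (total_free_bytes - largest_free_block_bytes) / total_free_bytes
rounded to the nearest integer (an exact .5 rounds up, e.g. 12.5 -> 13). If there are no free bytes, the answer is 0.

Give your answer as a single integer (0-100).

Answer: 33

Derivation:
Op 1: a = malloc(3) -> a = 0; heap: [0-2 ALLOC][3-23 FREE]
Op 2: b = malloc(8) -> b = 3; heap: [0-2 ALLOC][3-10 ALLOC][11-23 FREE]
Op 3: a = realloc(a, 10) -> a = 11; heap: [0-2 FREE][3-10 ALLOC][11-20 ALLOC][21-23 FREE]
Op 4: free(a) -> (freed a); heap: [0-2 FREE][3-10 ALLOC][11-23 FREE]
Op 5: b = realloc(b, 11) -> b = 3; heap: [0-2 FREE][3-13 ALLOC][14-23 FREE]
Op 6: b = realloc(b, 9) -> b = 3; heap: [0-2 FREE][3-11 ALLOC][12-23 FREE]
Op 7: b = realloc(b, 11) -> b = 3; heap: [0-2 FREE][3-13 ALLOC][14-23 FREE]
Op 8: c = malloc(4) -> c = 14; heap: [0-2 FREE][3-13 ALLOC][14-17 ALLOC][18-23 FREE]
Free blocks: [3 6] total_free=9 largest=6 -> 100*(9-6)/9 = 300/9 ≈ 33.333 -> rounds to 33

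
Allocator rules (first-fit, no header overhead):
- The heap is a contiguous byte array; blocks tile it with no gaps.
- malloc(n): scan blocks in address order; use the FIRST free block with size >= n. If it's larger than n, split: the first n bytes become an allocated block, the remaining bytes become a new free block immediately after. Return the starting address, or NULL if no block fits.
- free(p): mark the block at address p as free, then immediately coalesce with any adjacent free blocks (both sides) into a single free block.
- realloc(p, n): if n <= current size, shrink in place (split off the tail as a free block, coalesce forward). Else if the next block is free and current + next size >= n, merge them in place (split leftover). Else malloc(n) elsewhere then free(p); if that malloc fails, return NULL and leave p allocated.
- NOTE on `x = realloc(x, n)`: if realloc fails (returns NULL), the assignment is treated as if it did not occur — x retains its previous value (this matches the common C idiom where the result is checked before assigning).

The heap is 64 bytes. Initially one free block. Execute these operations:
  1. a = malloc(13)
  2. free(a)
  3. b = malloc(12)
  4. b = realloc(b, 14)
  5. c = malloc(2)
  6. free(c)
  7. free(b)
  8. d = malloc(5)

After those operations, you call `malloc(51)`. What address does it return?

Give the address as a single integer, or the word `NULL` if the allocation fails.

Op 1: a = malloc(13) -> a = 0; heap: [0-12 ALLOC][13-63 FREE]
Op 2: free(a) -> (freed a); heap: [0-63 FREE]
Op 3: b = malloc(12) -> b = 0; heap: [0-11 ALLOC][12-63 FREE]
Op 4: b = realloc(b, 14) -> b = 0; heap: [0-13 ALLOC][14-63 FREE]
Op 5: c = malloc(2) -> c = 14; heap: [0-13 ALLOC][14-15 ALLOC][16-63 FREE]
Op 6: free(c) -> (freed c); heap: [0-13 ALLOC][14-63 FREE]
Op 7: free(b) -> (freed b); heap: [0-63 FREE]
Op 8: d = malloc(5) -> d = 0; heap: [0-4 ALLOC][5-63 FREE]
malloc(51): first-fit scan over [0-4 ALLOC][5-63 FREE] -> 5

Answer: 5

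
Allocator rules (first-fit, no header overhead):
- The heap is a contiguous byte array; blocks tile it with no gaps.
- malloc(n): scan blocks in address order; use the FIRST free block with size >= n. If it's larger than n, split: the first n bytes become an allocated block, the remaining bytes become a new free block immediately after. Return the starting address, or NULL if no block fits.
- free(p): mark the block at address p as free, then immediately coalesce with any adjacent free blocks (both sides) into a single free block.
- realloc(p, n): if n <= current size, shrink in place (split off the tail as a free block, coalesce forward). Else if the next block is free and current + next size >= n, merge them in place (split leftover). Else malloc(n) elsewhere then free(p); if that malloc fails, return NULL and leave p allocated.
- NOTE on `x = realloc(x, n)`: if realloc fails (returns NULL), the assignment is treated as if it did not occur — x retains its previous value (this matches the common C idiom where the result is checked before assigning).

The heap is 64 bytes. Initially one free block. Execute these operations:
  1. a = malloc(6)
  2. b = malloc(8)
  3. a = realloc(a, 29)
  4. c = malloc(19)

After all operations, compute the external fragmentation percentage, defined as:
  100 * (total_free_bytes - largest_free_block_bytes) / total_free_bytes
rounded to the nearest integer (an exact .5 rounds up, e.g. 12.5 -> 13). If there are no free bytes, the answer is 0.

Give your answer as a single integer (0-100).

Answer: 25

Derivation:
Op 1: a = malloc(6) -> a = 0; heap: [0-5 ALLOC][6-63 FREE]
Op 2: b = malloc(8) -> b = 6; heap: [0-5 ALLOC][6-13 ALLOC][14-63 FREE]
Op 3: a = realloc(a, 29) -> a = 14; heap: [0-5 FREE][6-13 ALLOC][14-42 ALLOC][43-63 FREE]
Op 4: c = malloc(19) -> c = 43; heap: [0-5 FREE][6-13 ALLOC][14-42 ALLOC][43-61 ALLOC][62-63 FREE]
Free blocks: [6 2] total_free=8 largest=6 -> 100*(8-6)/8 = 200/8 = 25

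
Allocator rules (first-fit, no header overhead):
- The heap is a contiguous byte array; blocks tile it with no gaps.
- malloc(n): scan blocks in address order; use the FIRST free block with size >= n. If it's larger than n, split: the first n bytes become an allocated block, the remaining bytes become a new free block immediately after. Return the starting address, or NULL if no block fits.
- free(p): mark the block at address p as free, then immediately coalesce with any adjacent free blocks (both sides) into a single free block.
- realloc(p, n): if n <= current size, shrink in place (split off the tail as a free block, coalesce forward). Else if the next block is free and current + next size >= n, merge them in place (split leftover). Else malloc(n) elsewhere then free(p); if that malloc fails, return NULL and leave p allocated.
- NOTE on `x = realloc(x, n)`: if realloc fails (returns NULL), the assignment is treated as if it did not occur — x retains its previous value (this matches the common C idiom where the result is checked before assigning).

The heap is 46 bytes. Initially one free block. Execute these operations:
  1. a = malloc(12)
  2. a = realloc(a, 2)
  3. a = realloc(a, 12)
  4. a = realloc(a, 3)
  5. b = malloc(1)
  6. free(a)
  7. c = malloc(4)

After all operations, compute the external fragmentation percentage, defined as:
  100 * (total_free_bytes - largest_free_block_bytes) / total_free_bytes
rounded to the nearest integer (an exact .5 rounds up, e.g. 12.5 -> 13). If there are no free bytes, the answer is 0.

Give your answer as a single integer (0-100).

Op 1: a = malloc(12) -> a = 0; heap: [0-11 ALLOC][12-45 FREE]
Op 2: a = realloc(a, 2) -> a = 0; heap: [0-1 ALLOC][2-45 FREE]
Op 3: a = realloc(a, 12) -> a = 0; heap: [0-11 ALLOC][12-45 FREE]
Op 4: a = realloc(a, 3) -> a = 0; heap: [0-2 ALLOC][3-45 FREE]
Op 5: b = malloc(1) -> b = 3; heap: [0-2 ALLOC][3-3 ALLOC][4-45 FREE]
Op 6: free(a) -> (freed a); heap: [0-2 FREE][3-3 ALLOC][4-45 FREE]
Op 7: c = malloc(4) -> c = 4; heap: [0-2 FREE][3-3 ALLOC][4-7 ALLOC][8-45 FREE]
Free blocks: [3 38] total_free=41 largest=38 -> 100*(41-38)/41 = 300/41 ≈ 7.317 -> rounds to 7

Answer: 7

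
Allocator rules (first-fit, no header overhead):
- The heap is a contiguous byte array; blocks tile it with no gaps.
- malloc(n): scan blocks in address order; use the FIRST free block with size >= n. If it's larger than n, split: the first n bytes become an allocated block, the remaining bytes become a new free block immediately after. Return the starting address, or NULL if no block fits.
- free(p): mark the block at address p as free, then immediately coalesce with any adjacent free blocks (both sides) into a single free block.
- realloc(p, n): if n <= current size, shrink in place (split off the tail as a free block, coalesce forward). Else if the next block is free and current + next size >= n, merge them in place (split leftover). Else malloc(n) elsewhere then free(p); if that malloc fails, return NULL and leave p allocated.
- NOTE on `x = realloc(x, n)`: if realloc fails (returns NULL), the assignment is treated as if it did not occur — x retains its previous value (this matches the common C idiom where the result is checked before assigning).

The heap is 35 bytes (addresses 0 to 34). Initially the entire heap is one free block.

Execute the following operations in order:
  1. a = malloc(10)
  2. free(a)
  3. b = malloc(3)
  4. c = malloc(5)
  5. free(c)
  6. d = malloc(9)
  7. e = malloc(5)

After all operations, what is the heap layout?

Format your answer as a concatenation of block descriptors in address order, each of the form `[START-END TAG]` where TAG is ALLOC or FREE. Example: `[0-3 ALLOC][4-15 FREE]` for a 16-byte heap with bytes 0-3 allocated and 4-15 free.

Op 1: a = malloc(10) -> a = 0; heap: [0-9 ALLOC][10-34 FREE]
Op 2: free(a) -> (freed a); heap: [0-34 FREE]
Op 3: b = malloc(3) -> b = 0; heap: [0-2 ALLOC][3-34 FREE]
Op 4: c = malloc(5) -> c = 3; heap: [0-2 ALLOC][3-7 ALLOC][8-34 FREE]
Op 5: free(c) -> (freed c); heap: [0-2 ALLOC][3-34 FREE]
Op 6: d = malloc(9) -> d = 3; heap: [0-2 ALLOC][3-11 ALLOC][12-34 FREE]
Op 7: e = malloc(5) -> e = 12; heap: [0-2 ALLOC][3-11 ALLOC][12-16 ALLOC][17-34 FREE]

Answer: [0-2 ALLOC][3-11 ALLOC][12-16 ALLOC][17-34 FREE]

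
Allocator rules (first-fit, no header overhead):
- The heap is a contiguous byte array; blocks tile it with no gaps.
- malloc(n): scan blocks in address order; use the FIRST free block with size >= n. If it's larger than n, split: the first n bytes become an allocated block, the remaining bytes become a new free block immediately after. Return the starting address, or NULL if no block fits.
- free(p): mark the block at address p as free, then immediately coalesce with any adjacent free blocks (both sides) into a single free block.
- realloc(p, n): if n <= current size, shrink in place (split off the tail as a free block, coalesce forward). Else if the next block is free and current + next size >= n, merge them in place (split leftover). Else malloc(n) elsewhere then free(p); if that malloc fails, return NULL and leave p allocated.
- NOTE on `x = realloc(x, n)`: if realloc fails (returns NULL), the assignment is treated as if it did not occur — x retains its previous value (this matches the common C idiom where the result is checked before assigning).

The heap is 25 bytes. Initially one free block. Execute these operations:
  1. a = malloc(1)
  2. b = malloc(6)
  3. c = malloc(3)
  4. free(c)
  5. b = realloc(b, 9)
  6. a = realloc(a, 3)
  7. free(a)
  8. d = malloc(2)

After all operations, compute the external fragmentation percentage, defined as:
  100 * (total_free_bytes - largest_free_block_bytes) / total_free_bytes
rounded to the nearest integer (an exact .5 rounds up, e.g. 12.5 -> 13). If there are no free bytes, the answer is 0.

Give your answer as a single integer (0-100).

Op 1: a = malloc(1) -> a = 0; heap: [0-0 ALLOC][1-24 FREE]
Op 2: b = malloc(6) -> b = 1; heap: [0-0 ALLOC][1-6 ALLOC][7-24 FREE]
Op 3: c = malloc(3) -> c = 7; heap: [0-0 ALLOC][1-6 ALLOC][7-9 ALLOC][10-24 FREE]
Op 4: free(c) -> (freed c); heap: [0-0 ALLOC][1-6 ALLOC][7-24 FREE]
Op 5: b = realloc(b, 9) -> b = 1; heap: [0-0 ALLOC][1-9 ALLOC][10-24 FREE]
Op 6: a = realloc(a, 3) -> a = 10; heap: [0-0 FREE][1-9 ALLOC][10-12 ALLOC][13-24 FREE]
Op 7: free(a) -> (freed a); heap: [0-0 FREE][1-9 ALLOC][10-24 FREE]
Op 8: d = malloc(2) -> d = 10; heap: [0-0 FREE][1-9 ALLOC][10-11 ALLOC][12-24 FREE]
Free blocks: [1 13] total_free=14 largest=13 -> 100*(14-13)/14 = 100/14 ≈ 7.143 -> rounds to 7

Answer: 7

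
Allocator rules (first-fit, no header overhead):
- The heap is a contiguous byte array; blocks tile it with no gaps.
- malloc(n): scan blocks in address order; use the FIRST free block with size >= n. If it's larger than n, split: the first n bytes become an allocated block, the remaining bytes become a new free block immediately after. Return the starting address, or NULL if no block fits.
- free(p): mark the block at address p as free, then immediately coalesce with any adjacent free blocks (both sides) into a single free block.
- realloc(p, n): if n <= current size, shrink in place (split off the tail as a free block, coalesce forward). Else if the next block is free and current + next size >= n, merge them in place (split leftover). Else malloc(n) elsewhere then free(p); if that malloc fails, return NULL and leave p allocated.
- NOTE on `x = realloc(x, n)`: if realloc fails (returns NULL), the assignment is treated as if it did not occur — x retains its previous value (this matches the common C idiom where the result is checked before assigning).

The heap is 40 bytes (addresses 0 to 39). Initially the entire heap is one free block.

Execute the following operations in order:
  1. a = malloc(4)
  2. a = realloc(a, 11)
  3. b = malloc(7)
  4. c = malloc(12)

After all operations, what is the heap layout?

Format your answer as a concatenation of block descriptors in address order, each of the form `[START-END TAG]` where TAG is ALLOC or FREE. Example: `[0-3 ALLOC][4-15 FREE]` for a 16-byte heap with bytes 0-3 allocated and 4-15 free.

Answer: [0-10 ALLOC][11-17 ALLOC][18-29 ALLOC][30-39 FREE]

Derivation:
Op 1: a = malloc(4) -> a = 0; heap: [0-3 ALLOC][4-39 FREE]
Op 2: a = realloc(a, 11) -> a = 0; heap: [0-10 ALLOC][11-39 FREE]
Op 3: b = malloc(7) -> b = 11; heap: [0-10 ALLOC][11-17 ALLOC][18-39 FREE]
Op 4: c = malloc(12) -> c = 18; heap: [0-10 ALLOC][11-17 ALLOC][18-29 ALLOC][30-39 FREE]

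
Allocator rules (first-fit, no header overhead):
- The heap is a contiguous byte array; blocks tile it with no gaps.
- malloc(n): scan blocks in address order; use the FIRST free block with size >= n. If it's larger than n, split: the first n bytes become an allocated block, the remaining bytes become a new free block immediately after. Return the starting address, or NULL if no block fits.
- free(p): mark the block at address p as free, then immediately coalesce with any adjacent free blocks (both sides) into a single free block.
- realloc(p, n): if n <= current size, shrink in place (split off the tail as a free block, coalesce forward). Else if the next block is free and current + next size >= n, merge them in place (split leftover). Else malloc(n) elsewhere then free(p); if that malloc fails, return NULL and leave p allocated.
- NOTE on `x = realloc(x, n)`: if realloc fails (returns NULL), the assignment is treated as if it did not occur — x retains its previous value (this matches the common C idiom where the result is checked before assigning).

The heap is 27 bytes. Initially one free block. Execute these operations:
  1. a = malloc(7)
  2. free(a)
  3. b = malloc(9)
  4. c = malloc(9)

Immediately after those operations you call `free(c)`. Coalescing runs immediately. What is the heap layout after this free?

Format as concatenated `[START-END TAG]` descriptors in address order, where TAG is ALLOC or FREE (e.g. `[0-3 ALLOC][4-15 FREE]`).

Answer: [0-8 ALLOC][9-26 FREE]

Derivation:
Op 1: a = malloc(7) -> a = 0; heap: [0-6 ALLOC][7-26 FREE]
Op 2: free(a) -> (freed a); heap: [0-26 FREE]
Op 3: b = malloc(9) -> b = 0; heap: [0-8 ALLOC][9-26 FREE]
Op 4: c = malloc(9) -> c = 9; heap: [0-8 ALLOC][9-17 ALLOC][18-26 FREE]
free(c): c = 9 -> block [9-17 ALLOC]; mark free, coalesce with adjacent free neighbors -> [0-8 ALLOC][9-26 FREE]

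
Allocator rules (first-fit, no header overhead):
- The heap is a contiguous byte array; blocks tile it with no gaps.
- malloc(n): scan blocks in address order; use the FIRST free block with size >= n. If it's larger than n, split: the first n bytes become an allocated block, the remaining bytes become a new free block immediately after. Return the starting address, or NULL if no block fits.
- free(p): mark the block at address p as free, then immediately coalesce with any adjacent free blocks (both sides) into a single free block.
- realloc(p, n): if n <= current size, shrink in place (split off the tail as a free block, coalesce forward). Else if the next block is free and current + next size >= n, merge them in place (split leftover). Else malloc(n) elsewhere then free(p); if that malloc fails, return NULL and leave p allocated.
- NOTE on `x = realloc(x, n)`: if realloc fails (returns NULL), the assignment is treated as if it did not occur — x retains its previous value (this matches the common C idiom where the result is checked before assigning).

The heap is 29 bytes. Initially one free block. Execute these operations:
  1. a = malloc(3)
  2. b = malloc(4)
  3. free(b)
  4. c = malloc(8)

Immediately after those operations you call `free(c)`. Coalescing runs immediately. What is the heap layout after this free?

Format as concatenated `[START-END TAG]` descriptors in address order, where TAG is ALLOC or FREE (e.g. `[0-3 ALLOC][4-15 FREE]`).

Op 1: a = malloc(3) -> a = 0; heap: [0-2 ALLOC][3-28 FREE]
Op 2: b = malloc(4) -> b = 3; heap: [0-2 ALLOC][3-6 ALLOC][7-28 FREE]
Op 3: free(b) -> (freed b); heap: [0-2 ALLOC][3-28 FREE]
Op 4: c = malloc(8) -> c = 3; heap: [0-2 ALLOC][3-10 ALLOC][11-28 FREE]
free(c): c = 3 -> block [3-10 ALLOC]; mark free, coalesce with adjacent free neighbors -> [0-2 ALLOC][3-28 FREE]

Answer: [0-2 ALLOC][3-28 FREE]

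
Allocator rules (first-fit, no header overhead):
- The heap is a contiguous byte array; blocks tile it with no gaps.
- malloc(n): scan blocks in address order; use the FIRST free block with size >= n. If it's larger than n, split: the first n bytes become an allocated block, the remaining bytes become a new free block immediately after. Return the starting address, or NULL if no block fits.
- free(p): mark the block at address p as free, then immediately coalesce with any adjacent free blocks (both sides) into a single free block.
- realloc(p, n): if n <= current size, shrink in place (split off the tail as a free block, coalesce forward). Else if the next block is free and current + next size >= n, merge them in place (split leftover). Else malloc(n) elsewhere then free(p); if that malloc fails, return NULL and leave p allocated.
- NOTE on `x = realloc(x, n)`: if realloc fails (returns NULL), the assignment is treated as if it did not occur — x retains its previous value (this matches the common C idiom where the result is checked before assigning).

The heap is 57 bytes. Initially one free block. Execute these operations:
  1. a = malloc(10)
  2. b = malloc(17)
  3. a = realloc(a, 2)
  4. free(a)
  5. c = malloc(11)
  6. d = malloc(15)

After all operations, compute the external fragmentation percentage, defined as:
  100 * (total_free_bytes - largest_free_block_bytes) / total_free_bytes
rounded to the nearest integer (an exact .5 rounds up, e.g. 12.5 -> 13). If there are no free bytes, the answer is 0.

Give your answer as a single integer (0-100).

Op 1: a = malloc(10) -> a = 0; heap: [0-9 ALLOC][10-56 FREE]
Op 2: b = malloc(17) -> b = 10; heap: [0-9 ALLOC][10-26 ALLOC][27-56 FREE]
Op 3: a = realloc(a, 2) -> a = 0; heap: [0-1 ALLOC][2-9 FREE][10-26 ALLOC][27-56 FREE]
Op 4: free(a) -> (freed a); heap: [0-9 FREE][10-26 ALLOC][27-56 FREE]
Op 5: c = malloc(11) -> c = 27; heap: [0-9 FREE][10-26 ALLOC][27-37 ALLOC][38-56 FREE]
Op 6: d = malloc(15) -> d = 38; heap: [0-9 FREE][10-26 ALLOC][27-37 ALLOC][38-52 ALLOC][53-56 FREE]
Free blocks: [10 4] total_free=14 largest=10 -> 100*(14-10)/14 = 400/14 ≈ 28.571 -> rounds to 29

Answer: 29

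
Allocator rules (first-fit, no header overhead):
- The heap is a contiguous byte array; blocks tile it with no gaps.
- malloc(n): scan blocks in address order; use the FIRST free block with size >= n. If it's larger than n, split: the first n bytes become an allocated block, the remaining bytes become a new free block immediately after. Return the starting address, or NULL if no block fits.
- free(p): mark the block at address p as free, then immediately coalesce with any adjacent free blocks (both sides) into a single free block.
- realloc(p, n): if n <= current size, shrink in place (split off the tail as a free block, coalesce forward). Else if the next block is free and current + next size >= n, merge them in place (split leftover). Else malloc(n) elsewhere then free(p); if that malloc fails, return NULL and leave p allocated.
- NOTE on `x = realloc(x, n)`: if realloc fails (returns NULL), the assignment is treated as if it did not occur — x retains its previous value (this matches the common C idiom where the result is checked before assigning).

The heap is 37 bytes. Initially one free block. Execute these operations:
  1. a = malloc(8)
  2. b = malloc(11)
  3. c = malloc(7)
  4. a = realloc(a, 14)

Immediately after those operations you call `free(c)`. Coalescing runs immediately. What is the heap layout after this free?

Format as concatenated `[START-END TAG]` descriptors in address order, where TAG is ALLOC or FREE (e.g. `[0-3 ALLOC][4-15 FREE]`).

Answer: [0-7 ALLOC][8-18 ALLOC][19-36 FREE]

Derivation:
Op 1: a = malloc(8) -> a = 0; heap: [0-7 ALLOC][8-36 FREE]
Op 2: b = malloc(11) -> b = 8; heap: [0-7 ALLOC][8-18 ALLOC][19-36 FREE]
Op 3: c = malloc(7) -> c = 19; heap: [0-7 ALLOC][8-18 ALLOC][19-25 ALLOC][26-36 FREE]
Op 4: a = realloc(a, 14) -> NULL (a unchanged); heap: [0-7 ALLOC][8-18 ALLOC][19-25 ALLOC][26-36 FREE]
free(c): c = 19 -> block [19-25 ALLOC]; mark free, coalesce with adjacent free neighbors -> [0-7 ALLOC][8-18 ALLOC][19-36 FREE]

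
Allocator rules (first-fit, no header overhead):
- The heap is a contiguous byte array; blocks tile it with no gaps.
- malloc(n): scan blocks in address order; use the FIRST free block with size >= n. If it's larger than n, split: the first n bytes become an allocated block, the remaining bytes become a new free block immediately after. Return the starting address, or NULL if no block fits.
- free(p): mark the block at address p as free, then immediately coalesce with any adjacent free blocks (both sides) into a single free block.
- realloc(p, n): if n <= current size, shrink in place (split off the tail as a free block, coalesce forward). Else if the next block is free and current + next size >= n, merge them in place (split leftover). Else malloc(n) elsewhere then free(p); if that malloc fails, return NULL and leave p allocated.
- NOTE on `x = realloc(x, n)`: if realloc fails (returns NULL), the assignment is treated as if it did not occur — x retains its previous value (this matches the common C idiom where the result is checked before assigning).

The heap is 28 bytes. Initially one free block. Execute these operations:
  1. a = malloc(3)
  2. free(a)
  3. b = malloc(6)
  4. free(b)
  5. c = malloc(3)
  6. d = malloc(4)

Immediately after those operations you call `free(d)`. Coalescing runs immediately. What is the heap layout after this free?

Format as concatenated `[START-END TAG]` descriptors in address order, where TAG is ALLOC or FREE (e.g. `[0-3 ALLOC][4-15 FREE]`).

Answer: [0-2 ALLOC][3-27 FREE]

Derivation:
Op 1: a = malloc(3) -> a = 0; heap: [0-2 ALLOC][3-27 FREE]
Op 2: free(a) -> (freed a); heap: [0-27 FREE]
Op 3: b = malloc(6) -> b = 0; heap: [0-5 ALLOC][6-27 FREE]
Op 4: free(b) -> (freed b); heap: [0-27 FREE]
Op 5: c = malloc(3) -> c = 0; heap: [0-2 ALLOC][3-27 FREE]
Op 6: d = malloc(4) -> d = 3; heap: [0-2 ALLOC][3-6 ALLOC][7-27 FREE]
free(d): d = 3 -> block [3-6 ALLOC]; mark free, coalesce with adjacent free neighbors -> [0-2 ALLOC][3-27 FREE]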